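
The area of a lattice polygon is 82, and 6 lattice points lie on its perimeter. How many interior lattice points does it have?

From Pick's theorem, I = A − B/2 + 1 = 82 − 6/2 + 1 = 80.

80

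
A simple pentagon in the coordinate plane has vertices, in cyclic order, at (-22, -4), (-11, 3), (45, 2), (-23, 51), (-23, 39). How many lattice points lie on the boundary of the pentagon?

The number of boundary lattice points is Σ gcd(|Δx|,|Δy|) = gcd(11,7) + gcd(56,1) + gcd(68,49) + gcd(0,12) + gcd(1,43) = 1+1+1+12+1 = 16.

16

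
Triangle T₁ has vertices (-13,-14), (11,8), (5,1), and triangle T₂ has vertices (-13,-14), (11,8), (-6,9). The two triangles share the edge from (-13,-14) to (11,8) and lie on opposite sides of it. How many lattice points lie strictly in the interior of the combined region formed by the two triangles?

215

The union is the simple quadrilateral with vertices (-13,-14), (5,1), (11,8), (-6,9) in order.
By the shoelace formula, twice the signed area is |[(-13)·1 − 5·(-14)] + [5·8 − 11·1] + [11·9 − (-6)·8] + [(-6)·(-14) − (-13)·9]| = 434, so the area is 217.
Summing gcd(|Δx|,|Δy|) over the edges gives the boundary count: gcd(18,15) + gcd(6,7) + gcd(17,1) + gcd(7,23) = 3+1+1+1 = 6.
By Pick's theorem I = A − B/2 + 1 = 217 − 6/2 + 1 = 215.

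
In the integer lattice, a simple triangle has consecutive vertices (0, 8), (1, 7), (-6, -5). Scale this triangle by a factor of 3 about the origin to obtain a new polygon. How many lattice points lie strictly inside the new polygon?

82

Using the shoelace formula, 2A = |(0·7 − 1·8) + (1·(-5) − (-6)·7) + ((-6)·8 − 0·(-5))| = 19, so the area is 9.5.
Along each edge there are gcd(|Δx|,|Δy|)+1 lattice points, so counting each shared vertex once the boundary has gcd(1,1) + gcd(7,12) + gcd(6,13) = 1+1+1 = 3.
Scaling by 3 multiplies the area by 3² = 9 (so the new area is 171/2) and multiplies the boundary lattice-point count by 3, giving 9.
By Pick's theorem, the interior count of the dilated polygon is 171/2 − 9/2 + 1 = 82.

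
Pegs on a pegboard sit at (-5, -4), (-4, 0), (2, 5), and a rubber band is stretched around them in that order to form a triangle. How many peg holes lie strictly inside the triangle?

9

Using the shoelace formula, 2A = |[(-5)·0 − (-4)·(-4)] + [(-4)·5 − 2·0] + [2·(-4) − (-5)·5]| = 19, so the area is 9.5.
The number of boundary lattice points is Σ gcd(|Δx|,|Δy|) = gcd(1,4) + gcd(6,5) + gcd(7,9) = 1+1+1 = 3.
By Pick's theorem A = I + B/2 − 1, so I = 9.5 − 3/2 + 1 = 9.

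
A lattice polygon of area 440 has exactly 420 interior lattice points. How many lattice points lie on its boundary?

42

Pick's theorem gives A = I + B/2 − 1, so B = 2(A − I + 1) = 2(440 − 420 + 1) = 42.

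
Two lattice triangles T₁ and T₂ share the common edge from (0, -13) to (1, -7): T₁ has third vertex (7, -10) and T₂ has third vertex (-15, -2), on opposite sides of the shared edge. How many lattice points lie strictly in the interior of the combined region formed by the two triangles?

The union is the simple quadrilateral with vertices (0, -13), (7, -10), (1, -7), (-15, -2) in order.
Using the shoelace formula, 2A = |[0·(-10) − 7·(-13)] + [7·(-7) − 1·(-10)] + [1·(-2) − (-15)·(-7)] + [(-15)·(-13) − 0·(-2)]| = 140, so the area is 70.
Summing gcd(|Δx|,|Δy|) over the edges gives the boundary count: gcd(7,3) + gcd(6,3) + gcd(16,5) + gcd(15,11) = 1+3+1+1 = 6.
By Pick's theorem I = A − B/2 + 1 = 70 − 6/2 + 1 = 68.

68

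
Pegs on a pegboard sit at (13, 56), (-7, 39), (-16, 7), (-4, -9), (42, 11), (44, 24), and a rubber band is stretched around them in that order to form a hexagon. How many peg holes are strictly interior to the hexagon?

By the shoelace formula, twice the signed area is |[13·39 − (-7)·56] + [(-7)·7 − (-16)·39] + [(-16)·(-9) − (-4)·7] + [(-4)·11 − 42·(-9)] + [42·24 − 44·11] + [44·56 − 13·24]| = 4656, so the area is 2328.
Along each edge there are gcd(|Δx|,|Δy|)+1 lattice points, so counting each shared vertex once the boundary has gcd(20,17) + gcd(9,32) + gcd(12,16) + gcd(46,20) + gcd(2,13) + gcd(31,32) = 1+1+4+2+1+1 = 10.
By Pick's theorem A = I + B/2 − 1, so I = 2328 − 10/2 + 1 = 2324.

2324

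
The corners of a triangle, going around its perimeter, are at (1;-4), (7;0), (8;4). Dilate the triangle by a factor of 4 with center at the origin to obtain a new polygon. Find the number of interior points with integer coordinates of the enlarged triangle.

153

The shoelace formula gives twice the area as |(1·0 − 7·(-4)) + (7·4 − 8·0) + (8·(-4) − 1·4)| = 20, so the area is 10.
The number of boundary lattice points is Σ gcd(|Δx|,|Δy|) = gcd(6,4) + gcd(1,4) + gcd(7,8) = 2+1+1 = 4.
Scaling by 4 multiplies the area by 4² = 16 (so the new area is 160) and multiplies the boundary lattice-point count by 4, giving 16.
By Pick's theorem, the interior count of the dilated polygon is 160 − 16/2 + 1 = 153.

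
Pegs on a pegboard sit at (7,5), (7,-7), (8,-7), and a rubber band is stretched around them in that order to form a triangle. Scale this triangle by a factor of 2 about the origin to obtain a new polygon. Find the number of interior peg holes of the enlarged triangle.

By the shoelace formula, twice the signed area is |(7·(-7) − 7·5) + (7·(-7) − 8·(-7)) + (8·5 − 7·(-7))| = 12, so the area is 6.
Summing gcd(|Δx|,|Δy|) over the edges gives the boundary count: gcd(0,12) + gcd(1,0) + gcd(1,12) = 12+1+1 = 14.
Scaling by 2 multiplies the area by 2² = 4 (so the new area is 24) and multiplies the boundary lattice-point count by 2, giving 28.
By Pick's theorem, the interior count of the dilated polygon is 24 − 28/2 + 1 = 11.

11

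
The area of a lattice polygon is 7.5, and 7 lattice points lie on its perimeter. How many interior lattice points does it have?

From Pick's theorem, I = A − B/2 + 1 = 7.5 − 7/2 + 1 = 5.

5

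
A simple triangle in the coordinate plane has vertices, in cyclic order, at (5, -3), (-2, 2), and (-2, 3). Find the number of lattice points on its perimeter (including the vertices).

3

The number of boundary lattice points is Σ gcd(|Δx|,|Δy|) = gcd(7,5) + gcd(0,1) + gcd(7,6) = 1+1+1 = 3.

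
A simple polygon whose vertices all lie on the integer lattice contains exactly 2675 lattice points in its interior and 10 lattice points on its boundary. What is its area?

Pick's theorem states A = I + B/2 − 1, so A = 2675 + 10/2 − 1 = 2679.

2679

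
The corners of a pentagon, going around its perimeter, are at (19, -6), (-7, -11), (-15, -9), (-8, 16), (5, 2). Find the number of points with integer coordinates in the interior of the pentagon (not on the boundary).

By the shoelace formula, twice the signed area is |[19·(-11) − (-7)·(-6)] + [(-7)·(-9) − (-15)·(-11)] + [(-15)·16 − (-8)·(-9)] + [(-8)·2 − 5·16] + [5·(-6) − 19·2]| = 829, so the area is 829/2.
The number of boundary lattice points is Σ gcd(|Δx|,|Δy|) = gcd(26,5) + gcd(8,2) + gcd(7,25) + gcd(13,14) + gcd(14,8) = 1+2+1+1+2 = 7.
By Pick's theorem A = I + B/2 − 1, so I = 829/2 − 7/2 + 1 = 412.

412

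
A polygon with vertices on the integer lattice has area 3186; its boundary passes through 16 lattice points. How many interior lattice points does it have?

3179

From Pick's theorem, I = A − B/2 + 1 = 3186 − 16/2 + 1 = 3179.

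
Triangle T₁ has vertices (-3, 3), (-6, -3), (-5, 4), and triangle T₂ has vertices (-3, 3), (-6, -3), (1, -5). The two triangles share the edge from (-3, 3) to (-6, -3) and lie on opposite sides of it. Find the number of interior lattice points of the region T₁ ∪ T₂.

29

The union is the simple quadrilateral with vertices (-3, 3), (-5, 4), (-6, -3), (1, -5) in order.
Using the shoelace formula, 2A = |[(-3)·4 − (-5)·3] + [(-5)·(-3) − (-6)·4] + [(-6)·(-5) − 1·(-3)] + [1·3 − (-3)·(-5)]| = 63, so the area is 31.5.
Summing gcd(|Δx|,|Δy|) over the edges gives the boundary count: gcd(2,1) + gcd(1,7) + gcd(7,2) + gcd(4,8) = 1+1+1+4 = 7.
By Pick's theorem I = A − B/2 + 1 = 31.5 − 7/2 + 1 = 29.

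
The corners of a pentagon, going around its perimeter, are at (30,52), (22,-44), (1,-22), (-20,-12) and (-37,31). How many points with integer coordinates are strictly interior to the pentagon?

3632

By the shoelace formula, twice the signed area is |[30·(-44) − 22·52] + [22·(-22) − 1·(-44)] + [1·(-12) − (-20)·(-22)] + [(-20)·31 − (-37)·(-12)] + [(-37)·52 − 30·31]| = 7274, so the area is 3637.
The number of boundary lattice points is Σ gcd(|Δx|,|Δy|) = gcd(8,96) + gcd(21,22) + gcd(21,10) + gcd(17,43) + gcd(67,21) = 8+1+1+1+1 = 12.
Pick's theorem gives I = A − B/2 + 1 = 3637 − 12/2 + 1 = 3632.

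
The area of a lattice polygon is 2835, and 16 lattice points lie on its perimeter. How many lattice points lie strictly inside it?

2828

From Pick's theorem, I = A − B/2 + 1 = 2835 − 16/2 + 1 = 2828.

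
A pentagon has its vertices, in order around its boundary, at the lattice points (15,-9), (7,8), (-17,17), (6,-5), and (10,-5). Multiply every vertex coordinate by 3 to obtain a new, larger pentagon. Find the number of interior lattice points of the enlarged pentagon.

1903

Using the shoelace formula, 2A = |(15·8 − 7·(-9)) + (7·17 − (-17)·8) + ((-17)·(-5) − 6·17) + (6·(-5) − 10·(-5)) + (10·(-9) − 15·(-5))| = 426, so the area is 213.
Along each edge there are gcd(|Δx|,|Δy|)+1 lattice points, so counting each shared vertex once the boundary has gcd(8,17) + gcd(24,9) + gcd(23,22) + gcd(4,0) + gcd(5,4) = 1+3+1+4+1 = 10.
Scaling by 3 multiplies the area by 3² = 9 (so the new area is 1917) and multiplies the boundary lattice-point count by 3, giving 30.
By Pick's theorem, the interior count of the dilated polygon is 1917 − 30/2 + 1 = 1903.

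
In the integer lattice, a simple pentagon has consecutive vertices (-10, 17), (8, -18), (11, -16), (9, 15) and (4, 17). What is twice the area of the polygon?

754

The shoelace formula gives twice the area as |[(-10)·(-18) − 8·17] + [8·(-16) − 11·(-18)] + [11·15 − 9·(-16)] + [9·17 − 4·15] + [4·17 − (-10)·17]| = 754, so the area is 377.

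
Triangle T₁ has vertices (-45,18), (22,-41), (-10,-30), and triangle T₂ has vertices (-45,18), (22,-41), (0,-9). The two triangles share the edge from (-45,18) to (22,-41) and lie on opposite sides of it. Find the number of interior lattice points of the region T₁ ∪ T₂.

993

The union is the simple quadrilateral with vertices (-45,18), (-10,-30), (22,-41), (0,-9) in order.
Using the shoelace formula, 2A = |[(-45)·(-30) − (-10)·18] + [(-10)·(-41) − 22·(-30)] + [22·(-9) − 0·(-41)] + [0·18 − (-45)·(-9)]| = 1997, so the area is 1997/2.
Along each edge there are gcd(|Δx|,|Δy|)+1 lattice points, so counting each shared vertex once the boundary has gcd(35,48) + gcd(32,11) + gcd(22,32) + gcd(45,27) = 1+1+2+9 = 13.
By Pick's theorem I = A − B/2 + 1 = 1997/2 − 13/2 + 1 = 993.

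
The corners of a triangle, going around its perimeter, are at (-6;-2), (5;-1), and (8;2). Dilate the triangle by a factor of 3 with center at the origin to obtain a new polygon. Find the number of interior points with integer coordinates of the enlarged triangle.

The shoelace formula gives twice the area as |((-6)·(-1) − 5·(-2)) + (5·2 − 8·(-1)) + (8·(-2) − (-6)·2)| = 30, so the area is 15.
Summing gcd(|Δx|,|Δy|) over the edges gives the boundary count: gcd(11,1) + gcd(3,3) + gcd(14,4) = 1+3+2 = 6.
Scaling by 3 multiplies the area by 3² = 9 (so the new area is 135) and multiplies the boundary lattice-point count by 3, giving 18.
By Pick's theorem, the interior count of the dilated polygon is 135 − 18/2 + 1 = 127.

127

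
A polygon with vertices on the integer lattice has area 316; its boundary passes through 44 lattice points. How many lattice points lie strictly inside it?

295

Pick's theorem A = I + B/2 − 1 rearranges to I = A − B/2 + 1 = 316 − 44/2 + 1 = 295.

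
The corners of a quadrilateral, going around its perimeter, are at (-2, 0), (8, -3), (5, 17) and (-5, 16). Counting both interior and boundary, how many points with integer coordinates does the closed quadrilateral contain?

180

The shoelace formula gives twice the area as |((-2)·(-3) − 8·0) + (8·17 − 5·(-3)) + (5·16 − (-5)·17) + ((-5)·0 − (-2)·16)| = 354, so the area is 177.
Along each edge there are gcd(|Δx|,|Δy|)+1 lattice points, so counting each shared vertex once the boundary has gcd(10,3) + gcd(3,20) + gcd(10,1) + gcd(3,16) = 1+1+1+1 = 4.
Pick's theorem gives I = A − B/2 + 1 = 177 − 4/2 + 1 = 176, so the closed region contains I + B = 176 + 4 = 180 lattice points.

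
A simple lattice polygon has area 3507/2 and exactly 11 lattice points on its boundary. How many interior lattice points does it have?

1749

Pick's theorem A = I + B/2 − 1 rearranges to I = A − B/2 + 1 = 3507/2 − 11/2 + 1 = 1749.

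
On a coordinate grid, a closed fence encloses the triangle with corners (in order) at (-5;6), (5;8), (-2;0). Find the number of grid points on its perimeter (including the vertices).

6

The number of boundary lattice points is Σ gcd(|Δx|,|Δy|) = gcd(10,2) + gcd(7,8) + gcd(3,6) = 2+1+3 = 6.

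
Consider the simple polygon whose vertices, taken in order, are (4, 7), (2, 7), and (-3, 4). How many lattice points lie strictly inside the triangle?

By the shoelace formula, twice the signed area is |[4·7 − 2·7] + [2·4 − (-3)·7] + [(-3)·7 − 4·4]| = 6, so the area is 3.
Along each edge there are gcd(|Δx|,|Δy|)+1 lattice points, so counting each shared vertex once the boundary has gcd(2,0) + gcd(5,3) + gcd(7,3) = 2+1+1 = 4.
Pick's theorem gives I = A − B/2 + 1 = 3 − 4/2 + 1 = 2.

2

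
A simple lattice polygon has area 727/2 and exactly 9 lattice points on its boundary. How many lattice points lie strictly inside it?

360

From Pick's theorem, I = A − B/2 + 1 = 727/2 − 9/2 + 1 = 360.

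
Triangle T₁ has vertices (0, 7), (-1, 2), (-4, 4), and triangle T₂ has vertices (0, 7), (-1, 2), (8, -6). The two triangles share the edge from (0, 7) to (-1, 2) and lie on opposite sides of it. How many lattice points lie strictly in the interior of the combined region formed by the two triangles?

34

The union is the simple quadrilateral with vertices (0, 7), (-4, 4), (-1, 2), (8, -6) in order.
By the shoelace formula, twice the signed area is |(0·4 − (-4)·7) + ((-4)·2 − (-1)·4) + ((-1)·(-6) − 8·2) + (8·7 − 0·(-6))| = 70, so the area is 35.
The number of boundary lattice points is Σ gcd(|Δx|,|Δy|) = gcd(4,3) + gcd(3,2) + gcd(9,8) + gcd(8,13) = 1+1+1+1 = 4.
By Pick's theorem I = A − B/2 + 1 = 35 − 4/2 + 1 = 34.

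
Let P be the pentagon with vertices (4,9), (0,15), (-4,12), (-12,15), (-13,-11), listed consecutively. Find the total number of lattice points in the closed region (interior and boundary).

By the shoelace formula, twice the signed area is |(4·15 − 0·9) + (0·12 − (-4)·15) + ((-4)·15 − (-12)·12) + ((-12)·(-11) − (-13)·15) + ((-13)·9 − 4·(-11))| = 458, so the area is 229.
Summing gcd(|Δx|,|Δy|) over the edges gives the boundary count: gcd(4,6) + gcd(4,3) + gcd(8,3) + gcd(1,26) + gcd(17,20) = 2+1+1+1+1 = 6.
Pick's theorem gives I = A − B/2 + 1 = 229 − 6/2 + 1 = 227, so the closed region contains I + B = 227 + 6 = 233 lattice points.

233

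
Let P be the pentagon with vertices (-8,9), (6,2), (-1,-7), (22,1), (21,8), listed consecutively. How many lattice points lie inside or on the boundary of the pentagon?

232

By the shoelace formula, twice the signed area is |((-8)·2 − 6·9) + (6·(-7) − (-1)·2) + ((-1)·1 − 22·(-7)) + (22·8 − 21·1) + (21·9 − (-8)·8)| = 451, so the area is 225.5.
Along each edge there are gcd(|Δx|,|Δy|)+1 lattice points, so counting each shared vertex once the boundary has gcd(14,7) + gcd(7,9) + gcd(23,8) + gcd(1,7) + gcd(29,1) = 7+1+1+1+1 = 11.
Pick's theorem gives I = A − B/2 + 1 = 225.5 − 11/2 + 1 = 221, so the closed region contains I + B = 221 + 11 = 232 lattice points.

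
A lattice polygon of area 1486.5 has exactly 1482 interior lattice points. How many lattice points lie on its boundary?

11

Pick's theorem gives A = I + B/2 − 1, so B = 2(A − I + 1) = 2(1486.5 − 1482 + 1) = 11.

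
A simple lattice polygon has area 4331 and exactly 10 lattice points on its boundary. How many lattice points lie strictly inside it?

Pick's theorem A = I + B/2 − 1 rearranges to I = A − B/2 + 1 = 4331 − 10/2 + 1 = 4327.

4327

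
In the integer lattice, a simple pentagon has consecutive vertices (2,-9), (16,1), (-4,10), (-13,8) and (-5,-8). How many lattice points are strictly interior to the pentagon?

301

Using the shoelace formula, 2A = |[2·1 − 16·(-9)] + [16·10 − (-4)·1] + [(-4)·8 − (-13)·10] + [(-13)·(-8) − (-5)·8] + [(-5)·(-9) − 2·(-8)]| = 613, so the area is 613/2.
Along each edge there are gcd(|Δx|,|Δy|)+1 lattice points, so counting each shared vertex once the boundary has gcd(14,10) + gcd(20,9) + gcd(9,2) + gcd(8,16) + gcd(7,1) = 2+1+1+8+1 = 13.
Pick's theorem gives I = A − B/2 + 1 = 613/2 − 13/2 + 1 = 301.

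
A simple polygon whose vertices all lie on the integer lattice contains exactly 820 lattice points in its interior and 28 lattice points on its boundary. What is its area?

833

By Pick's theorem, A = I + B/2 − 1 = 820 + 28/2 − 1 = 833.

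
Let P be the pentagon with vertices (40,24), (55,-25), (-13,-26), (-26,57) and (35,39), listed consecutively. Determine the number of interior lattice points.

4607

Using the shoelace formula, 2A = |(40·(-25) − 55·24) + (55·(-26) − (-13)·(-25)) + ((-13)·57 − (-26)·(-26)) + ((-26)·39 − 35·57) + (35·24 − 40·39)| = 9221, so the area is 4610.5.
Summing gcd(|Δx|,|Δy|) over the edges gives the boundary count: gcd(15,49) + gcd(68,1) + gcd(13,83) + gcd(61,18) + gcd(5,15) = 1+1+1+1+5 = 9.
Pick's theorem gives I = A − B/2 + 1 = 4610.5 − 9/2 + 1 = 4607.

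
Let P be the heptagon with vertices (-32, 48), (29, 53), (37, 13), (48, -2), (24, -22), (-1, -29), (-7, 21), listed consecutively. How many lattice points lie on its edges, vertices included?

The number of boundary lattice points is Σ gcd(|Δx|,|Δy|) = gcd(61,5) + gcd(8,40) + gcd(11,15) + gcd(24,20) + gcd(25,7) + gcd(6,50) + gcd(25,27) = 1+8+1+4+1+2+1 = 18.

18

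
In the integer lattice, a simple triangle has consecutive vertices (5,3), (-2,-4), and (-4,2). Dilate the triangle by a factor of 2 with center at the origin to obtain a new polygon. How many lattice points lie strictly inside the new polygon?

By the shoelace formula, twice the signed area is |(5·(-4) − (-2)·3) + ((-2)·2 − (-4)·(-4)) + ((-4)·3 − 5·2)| = 56, so the area is 28.
The number of boundary lattice points is Σ gcd(|Δx|,|Δy|) = gcd(7,7) + gcd(2,6) + gcd(9,1) = 7+2+1 = 10.
Scaling by 2 multiplies the area by 2² = 4 (so the new area is 112) and multiplies the boundary lattice-point count by 2, giving 20.
By Pick's theorem, the interior count of the dilated polygon is 112 − 20/2 + 1 = 103.

103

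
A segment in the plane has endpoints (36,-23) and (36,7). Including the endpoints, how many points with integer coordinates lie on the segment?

31

The number of lattice points on a segment between lattice points is gcd(|Δx|,|Δy|) + 1 = gcd(0,30) + 1 = 30 + 1 = 31.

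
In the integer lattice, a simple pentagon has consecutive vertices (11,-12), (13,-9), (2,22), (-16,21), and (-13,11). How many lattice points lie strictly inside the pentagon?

By the shoelace formula, twice the signed area is |(11·(-9) − 13·(-12)) + (13·22 − 2·(-9)) + (2·21 − (-16)·22) + ((-16)·11 − (-13)·21) + ((-13)·(-12) − 11·11)| = 887, so the area is 887/2.
Summing gcd(|Δx|,|Δy|) over the edges gives the boundary count: gcd(2,3) + gcd(11,31) + gcd(18,1) + gcd(3,10) + gcd(24,23) = 1+1+1+1+1 = 5.
By Pick's theorem A = I + B/2 − 1, so I = 887/2 − 5/2 + 1 = 442.

442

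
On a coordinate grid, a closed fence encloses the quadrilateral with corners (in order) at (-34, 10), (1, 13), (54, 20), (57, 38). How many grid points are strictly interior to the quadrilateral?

Using the shoelace formula, 2A = |((-34)·13 − 1·10) + (1·20 − 54·13) + (54·38 − 57·20) + (57·10 − (-34)·38)| = 1640, so the area is 820.
The number of boundary lattice points is Σ gcd(|Δx|,|Δy|) = gcd(35,3) + gcd(53,7) + gcd(3,18) + gcd(91,28) = 1+1+3+7 = 12.
By Pick's theorem A = I + B/2 − 1, so I = 820 − 12/2 + 1 = 815.

815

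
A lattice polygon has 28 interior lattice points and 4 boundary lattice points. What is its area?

29

By Pick's theorem, A = I + B/2 − 1 = 28 + 4/2 − 1 = 29.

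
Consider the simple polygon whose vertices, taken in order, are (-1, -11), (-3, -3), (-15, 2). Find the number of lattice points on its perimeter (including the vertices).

4

Summing gcd(|Δx|,|Δy|) over the edges gives the boundary count: gcd(2,8) + gcd(12,5) + gcd(14,13) = 2+1+1 = 4.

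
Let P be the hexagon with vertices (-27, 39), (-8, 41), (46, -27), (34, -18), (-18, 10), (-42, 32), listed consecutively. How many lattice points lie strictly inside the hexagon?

1639

By the shoelace formula, twice the signed area is |((-27)·41 − (-8)·39) + ((-8)·(-27) − 46·41) + (46·(-18) − 34·(-27)) + (34·10 − (-18)·(-18)) + ((-18)·32 − (-42)·10) + ((-42)·39 − (-27)·32)| = 3289, so the area is 1644.5.
Along each edge there are gcd(|Δx|,|Δy|)+1 lattice points, so counting each shared vertex once the boundary has gcd(19,2) + gcd(54,68) + gcd(12,9) + gcd(52,28) + gcd(24,22) + gcd(15,7) = 1+2+3+4+2+1 = 13.
By Pick's theorem A = I + B/2 − 1, so I = 1644.5 − 13/2 + 1 = 1639.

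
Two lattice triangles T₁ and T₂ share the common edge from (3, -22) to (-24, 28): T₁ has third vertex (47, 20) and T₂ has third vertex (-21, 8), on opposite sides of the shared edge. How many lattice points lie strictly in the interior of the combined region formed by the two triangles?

The union is the simple quadrilateral with vertices (3, -22), (47, 20), (-24, 28), (-21, 8) in order.
Using the shoelace formula, 2A = |[3·20 − 47·(-22)] + [47·28 − (-24)·20] + [(-24)·8 − (-21)·28] + [(-21)·(-22) − 3·8]| = 3724, so the area is 1862.
Along each edge there are gcd(|Δx|,|Δy|)+1 lattice points, so counting each shared vertex once the boundary has gcd(44,42) + gcd(71,8) + gcd(3,20) + gcd(24,30) = 2+1+1+6 = 10.
By Pick's theorem I = A − B/2 + 1 = 1862 − 10/2 + 1 = 1858.

1858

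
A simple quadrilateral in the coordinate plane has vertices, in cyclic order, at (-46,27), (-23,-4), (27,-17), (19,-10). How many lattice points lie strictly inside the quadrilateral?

704

The shoelace formula gives twice the area as |((-46)·(-4) − (-23)·27) + ((-23)·(-17) − 27·(-4)) + (27·(-10) − 19·(-17)) + (19·27 − (-46)·(-10))| = 1410, so the area is 705.
Along each edge there are gcd(|Δx|,|Δy|)+1 lattice points, so counting each shared vertex once the boundary has gcd(23,31) + gcd(50,13) + gcd(8,7) + gcd(65,37) = 1+1+1+1 = 4.
By Pick's theorem A = I + B/2 − 1, so I = 705 − 4/2 + 1 = 704.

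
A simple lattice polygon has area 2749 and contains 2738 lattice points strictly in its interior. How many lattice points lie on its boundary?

Pick's theorem gives A = I + B/2 − 1, so B = 2(A − I + 1) = 2(2749 − 2738 + 1) = 24.

24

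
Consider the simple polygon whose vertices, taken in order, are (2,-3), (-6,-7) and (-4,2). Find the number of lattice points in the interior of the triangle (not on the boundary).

30

Using the shoelace formula, 2A = |[2·(-7) − (-6)·(-3)] + [(-6)·2 − (-4)·(-7)] + [(-4)·(-3) − 2·2]| = 64, so the area is 32.
Summing gcd(|Δx|,|Δy|) over the edges gives the boundary count: gcd(8,4) + gcd(2,9) + gcd(6,5) = 4+1+1 = 6.
Pick's theorem gives I = A − B/2 + 1 = 32 − 6/2 + 1 = 30.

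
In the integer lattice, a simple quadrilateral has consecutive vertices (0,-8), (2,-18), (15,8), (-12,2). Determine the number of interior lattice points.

Using the shoelace formula, 2A = |[0·(-18) − 2·(-8)] + [2·8 − 15·(-18)] + [15·2 − (-12)·8] + [(-12)·(-8) − 0·2]| = 524, so the area is 262.
Along each edge there are gcd(|Δx|,|Δy|)+1 lattice points, so counting each shared vertex once the boundary has gcd(2,10) + gcd(13,26) + gcd(27,6) + gcd(12,10) = 2+13+3+2 = 20.
Pick's theorem gives I = A − B/2 + 1 = 262 − 20/2 + 1 = 253.

253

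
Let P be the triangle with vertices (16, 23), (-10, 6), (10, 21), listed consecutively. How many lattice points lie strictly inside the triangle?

22

Using the shoelace formula, 2A = |[16·6 − (-10)·23] + [(-10)·21 − 10·6] + [10·23 − 16·21]| = 50, so the area is 25.
Along each edge there are gcd(|Δx|,|Δy|)+1 lattice points, so counting each shared vertex once the boundary has gcd(26,17) + gcd(20,15) + gcd(6,2) = 1+5+2 = 8.
Pick's theorem gives I = A − B/2 + 1 = 25 − 8/2 + 1 = 22.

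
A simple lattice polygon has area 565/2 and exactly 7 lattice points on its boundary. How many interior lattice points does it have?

From Pick's theorem, I = A − B/2 + 1 = 565/2 − 7/2 + 1 = 280.

280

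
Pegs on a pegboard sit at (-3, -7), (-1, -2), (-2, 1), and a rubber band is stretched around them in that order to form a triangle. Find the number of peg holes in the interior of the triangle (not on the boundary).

The shoelace formula gives twice the area as |((-3)·(-2) − (-1)·(-7)) + ((-1)·1 − (-2)·(-2)) + ((-2)·(-7) − (-3)·1)| = 11, so the area is 5.5.
Summing gcd(|Δx|,|Δy|) over the edges gives the boundary count: gcd(2,5) + gcd(1,3) + gcd(1,8) = 1+1+1 = 3.
By Pick's theorem A = I + B/2 − 1, so I = 5.5 − 3/2 + 1 = 5.

5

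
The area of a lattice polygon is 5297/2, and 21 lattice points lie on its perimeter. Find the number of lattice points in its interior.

2639

From Pick's theorem, I = A − B/2 + 1 = 5297/2 − 21/2 + 1 = 2639.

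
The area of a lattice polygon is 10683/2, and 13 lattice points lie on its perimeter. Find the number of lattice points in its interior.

From Pick's theorem, I = A − B/2 + 1 = 10683/2 − 13/2 + 1 = 5336.

5336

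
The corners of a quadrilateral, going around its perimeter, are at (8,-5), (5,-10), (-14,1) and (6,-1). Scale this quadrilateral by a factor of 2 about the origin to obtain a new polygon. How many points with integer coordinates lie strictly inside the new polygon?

The shoelace formula gives twice the area as |[8·(-10) − 5·(-5)] + [5·1 − (-14)·(-10)] + [(-14)·(-1) − 6·1] + [6·(-5) − 8·(-1)]| = 204, so the area is 102.
The number of boundary lattice points is Σ gcd(|Δx|,|Δy|) = gcd(3,5) + gcd(19,11) + gcd(20,2) + gcd(2,4) = 1+1+2+2 = 6.
Scaling by 2 multiplies the area by 2² = 4 (so the new area is 408) and multiplies the boundary lattice-point count by 2, giving 12.
By Pick's theorem, the interior count of the dilated polygon is 408 − 12/2 + 1 = 403.

403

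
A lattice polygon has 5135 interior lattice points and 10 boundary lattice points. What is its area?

By Pick's theorem, A = I + B/2 − 1 = 5135 + 10/2 − 1 = 5139.

5139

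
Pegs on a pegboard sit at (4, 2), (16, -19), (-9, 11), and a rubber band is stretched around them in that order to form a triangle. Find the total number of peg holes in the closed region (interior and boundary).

By the shoelace formula, twice the signed area is |[4·(-19) − 16·2] + [16·11 − (-9)·(-19)] + [(-9)·2 − 4·11]| = 165, so the area is 82.5.
The number of boundary lattice points is Σ gcd(|Δx|,|Δy|) = gcd(12,21) + gcd(25,30) + gcd(13,9) = 3+5+1 = 9.
Pick's theorem gives I = A − B/2 + 1 = 82.5 − 9/2 + 1 = 79, so the closed region contains I + B = 79 + 9 = 88 lattice points.

88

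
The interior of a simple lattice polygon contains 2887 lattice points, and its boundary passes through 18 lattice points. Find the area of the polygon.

2895

Pick's theorem states A = I + B/2 − 1, so A = 2887 + 18/2 − 1 = 2895.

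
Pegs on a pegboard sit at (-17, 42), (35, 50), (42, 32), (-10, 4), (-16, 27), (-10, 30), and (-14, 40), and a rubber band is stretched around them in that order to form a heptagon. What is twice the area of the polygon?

Using the shoelace formula, 2A = |((-17)·50 − 35·42) + (35·32 − 42·50) + (42·4 − (-10)·32) + ((-10)·27 − (-16)·4) + ((-16)·30 − (-10)·27) + ((-10)·40 − (-14)·30) + ((-14)·42 − (-17)·40)| = 3116, so the area is 1558.

3116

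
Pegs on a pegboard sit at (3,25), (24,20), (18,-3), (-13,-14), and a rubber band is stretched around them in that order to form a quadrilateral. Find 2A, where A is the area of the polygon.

By the shoelace formula, twice the signed area is |(3·20 − 24·25) + (24·(-3) − 18·20) + (18·(-14) − (-13)·(-3)) + ((-13)·25 − 3·(-14))| = 1546, so the area is 773.

1546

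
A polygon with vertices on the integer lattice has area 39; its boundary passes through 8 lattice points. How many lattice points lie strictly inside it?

36

Pick's theorem A = I + B/2 − 1 rearranges to I = A − B/2 + 1 = 39 − 8/2 + 1 = 36.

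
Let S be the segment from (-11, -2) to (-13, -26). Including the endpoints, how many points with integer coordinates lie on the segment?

3

The number of lattice points on a segment between lattice points is gcd(|Δx|,|Δy|) + 1 = gcd(2,24) + 1 = 2 + 1 = 3.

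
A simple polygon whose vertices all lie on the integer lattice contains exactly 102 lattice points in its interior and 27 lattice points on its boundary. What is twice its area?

Pick's theorem states A = I + B/2 − 1, so A = 102 + 27/2 − 1 = 229/2.
Hence 2A = 229.

229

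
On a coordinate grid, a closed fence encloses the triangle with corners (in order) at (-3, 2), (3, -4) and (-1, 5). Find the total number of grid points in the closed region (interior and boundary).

20

Using the shoelace formula, 2A = |[(-3)·(-4) − 3·2] + [3·5 − (-1)·(-4)] + [(-1)·2 − (-3)·5]| = 30, so the area is 15.
The number of boundary lattice points is Σ gcd(|Δx|,|Δy|) = gcd(6,6) + gcd(4,9) + gcd(2,3) = 6+1+1 = 8.
Pick's theorem gives I = A − B/2 + 1 = 15 − 8/2 + 1 = 12, so the closed region contains I + B = 12 + 8 = 20 lattice points.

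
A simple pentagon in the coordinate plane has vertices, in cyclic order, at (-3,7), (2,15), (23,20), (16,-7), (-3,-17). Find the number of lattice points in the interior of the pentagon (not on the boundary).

592

By the shoelace formula, twice the signed area is |((-3)·15 − 2·7) + (2·20 − 23·15) + (23·(-7) − 16·20) + (16·(-17) − (-3)·(-7)) + ((-3)·7 − (-3)·(-17))| = 1210, so the area is 605.
Summing gcd(|Δx|,|Δy|) over the edges gives the boundary count: gcd(5,8) + gcd(21,5) + gcd(7,27) + gcd(19,10) + gcd(0,24) = 1+1+1+1+24 = 28.
By Pick's theorem A = I + B/2 − 1, so I = 605 − 28/2 + 1 = 592.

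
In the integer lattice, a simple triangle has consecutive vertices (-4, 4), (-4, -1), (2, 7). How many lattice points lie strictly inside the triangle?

The shoelace formula gives twice the area as |[(-4)·(-1) − (-4)·4] + [(-4)·7 − 2·(-1)] + [2·4 − (-4)·7]| = 30, so the area is 15.
Summing gcd(|Δx|,|Δy|) over the edges gives the boundary count: gcd(0,5) + gcd(6,8) + gcd(6,3) = 5+2+3 = 10.
By Pick's theorem A = I + B/2 − 1, so I = 15 − 10/2 + 1 = 11.

11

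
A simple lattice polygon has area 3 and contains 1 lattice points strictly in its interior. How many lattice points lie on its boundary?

6

Pick's theorem gives A = I + B/2 − 1, so B = 2(A − I + 1) = 2(3 − 1 + 1) = 6.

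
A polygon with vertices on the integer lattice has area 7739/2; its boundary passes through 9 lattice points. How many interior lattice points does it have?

Pick's theorem A = I + B/2 − 1 rearranges to I = A − B/2 + 1 = 7739/2 − 9/2 + 1 = 3866.

3866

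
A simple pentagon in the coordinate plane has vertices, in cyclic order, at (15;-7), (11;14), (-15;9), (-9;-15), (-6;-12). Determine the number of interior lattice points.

By the shoelace formula, twice the signed area is |(15·14 − 11·(-7)) + (11·9 − (-15)·14) + ((-15)·(-15) − (-9)·9) + ((-9)·(-12) − (-6)·(-15)) + ((-6)·(-7) − 15·(-12))| = 1142, so the area is 571.
Along each edge there are gcd(|Δx|,|Δy|)+1 lattice points, so counting each shared vertex once the boundary has gcd(4,21) + gcd(26,5) + gcd(6,24) + gcd(3,3) + gcd(21,5) = 1+1+6+3+1 = 12.
Pick's theorem gives I = A − B/2 + 1 = 571 − 12/2 + 1 = 566.

566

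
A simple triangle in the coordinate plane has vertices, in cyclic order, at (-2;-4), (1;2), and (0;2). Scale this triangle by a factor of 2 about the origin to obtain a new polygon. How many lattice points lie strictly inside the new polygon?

The shoelace formula gives twice the area as |((-2)·2 − 1·(-4)) + (1·2 − 0·2) + (0·(-4) − (-2)·2)| = 6, so the area is 3.
Summing gcd(|Δx|,|Δy|) over the edges gives the boundary count: gcd(3,6) + gcd(1,0) + gcd(2,6) = 3+1+2 = 6.
Scaling by 2 multiplies the area by 2² = 4 (so the new area is 12) and multiplies the boundary lattice-point count by 2, giving 12.
By Pick's theorem, the interior count of the dilated polygon is 12 − 12/2 + 1 = 7.

7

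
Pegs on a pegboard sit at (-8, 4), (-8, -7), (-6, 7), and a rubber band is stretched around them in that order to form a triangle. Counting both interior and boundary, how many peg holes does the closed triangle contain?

19

Using the shoelace formula, 2A = |[(-8)·(-7) − (-8)·4] + [(-8)·7 − (-6)·(-7)] + [(-6)·4 − (-8)·7]| = 22, so the area is 11.
Summing gcd(|Δx|,|Δy|) over the edges gives the boundary count: gcd(0,11) + gcd(2,14) + gcd(2,3) = 11+2+1 = 14.
Pick's theorem gives I = A − B/2 + 1 = 11 − 14/2 + 1 = 5, so the closed region contains I + B = 5 + 14 = 19 lattice points.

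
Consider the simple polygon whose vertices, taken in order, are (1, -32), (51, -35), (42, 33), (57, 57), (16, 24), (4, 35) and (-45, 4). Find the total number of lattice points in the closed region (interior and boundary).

The shoelace formula gives twice the area as |(1·(-35) − 51·(-32)) + (51·33 − 42·(-35)) + (42·57 − 57·33) + (57·24 − 16·57) + (16·35 − 4·24) + (4·4 − (-45)·35) + ((-45)·(-32) − 1·4)| = 9210, so the area is 4605.
Summing gcd(|Δx|,|Δy|) over the edges gives the boundary count: gcd(50,3) + gcd(9,68) + gcd(15,24) + gcd(41,33) + gcd(12,11) + gcd(49,31) + gcd(46,36) = 1+1+3+1+1+1+2 = 10.
Pick's theorem gives I = A − B/2 + 1 = 4605 − 10/2 + 1 = 4601, so the closed region contains I + B = 4601 + 10 = 4611 lattice points.

4611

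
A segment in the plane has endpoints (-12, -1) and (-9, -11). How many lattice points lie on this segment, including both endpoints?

2

The number of lattice points on a segment between lattice points is gcd(|Δx|,|Δy|) + 1 = gcd(3,10) + 1 = 1 + 1 = 2.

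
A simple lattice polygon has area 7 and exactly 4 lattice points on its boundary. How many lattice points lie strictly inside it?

Pick's theorem A = I + B/2 − 1 rearranges to I = A − B/2 + 1 = 7 − 4/2 + 1 = 6.

6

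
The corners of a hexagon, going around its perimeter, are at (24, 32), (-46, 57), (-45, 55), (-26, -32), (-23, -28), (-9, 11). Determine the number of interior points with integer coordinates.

2335

Using the shoelace formula, 2A = |(24·57 − (-46)·32) + ((-46)·55 − (-45)·57) + ((-45)·(-32) − (-26)·55) + ((-26)·(-28) − (-23)·(-32)) + ((-23)·11 − (-9)·(-28)) + ((-9)·32 − 24·11)| = 4680, so the area is 2340.
The number of boundary lattice points is Σ gcd(|Δx|,|Δy|) = gcd(70,25) + gcd(1,2) + gcd(19,87) + gcd(3,4) + gcd(14,39) + gcd(33,21) = 5+1+1+1+1+3 = 12.
By Pick's theorem A = I + B/2 − 1, so I = 2340 − 12/2 + 1 = 2335.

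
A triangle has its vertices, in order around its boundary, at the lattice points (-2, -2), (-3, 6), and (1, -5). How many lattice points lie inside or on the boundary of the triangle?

The shoelace formula gives twice the area as |[(-2)·6 − (-3)·(-2)] + [(-3)·(-5) − 1·6] + [1·(-2) − (-2)·(-5)]| = 21, so the area is 21/2.
Along each edge there are gcd(|Δx|,|Δy|)+1 lattice points, so counting each shared vertex once the boundary has gcd(1,8) + gcd(4,11) + gcd(3,3) = 1+1+3 = 5.
Pick's theorem gives I = A − B/2 + 1 = 21/2 − 5/2 + 1 = 9, so the closed region contains I + B = 9 + 5 = 14 lattice points.

14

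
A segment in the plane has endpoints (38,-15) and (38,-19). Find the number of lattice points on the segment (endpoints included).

5

The number of lattice points on a segment between lattice points is gcd(|Δx|,|Δy|) + 1 = gcd(0,4) + 1 = 4 + 1 = 5.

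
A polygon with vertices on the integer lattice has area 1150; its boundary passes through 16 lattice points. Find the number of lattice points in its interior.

Pick's theorem A = I + B/2 − 1 rearranges to I = A − B/2 + 1 = 1150 − 16/2 + 1 = 1143.

1143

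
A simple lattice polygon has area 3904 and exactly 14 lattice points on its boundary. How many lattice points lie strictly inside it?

From Pick's theorem, I = A − B/2 + 1 = 3904 − 14/2 + 1 = 3898.

3898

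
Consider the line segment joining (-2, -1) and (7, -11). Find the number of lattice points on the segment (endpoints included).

The number of lattice points on a segment between lattice points is gcd(|Δx|,|Δy|) + 1 = gcd(9,10) + 1 = 1 + 1 = 2.

2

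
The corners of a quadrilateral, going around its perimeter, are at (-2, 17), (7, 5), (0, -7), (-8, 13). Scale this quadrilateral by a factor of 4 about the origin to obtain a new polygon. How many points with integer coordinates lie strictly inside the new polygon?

The shoelace formula gives twice the area as |[(-2)·5 − 7·17] + [7·(-7) − 0·5] + [0·13 − (-8)·(-7)] + [(-8)·17 − (-2)·13]| = 344, so the area is 172.
The number of boundary lattice points is Σ gcd(|Δx|,|Δy|) = gcd(9,12) + gcd(7,12) + gcd(8,20) + gcd(6,4) = 3+1+4+2 = 10.
Scaling by 4 multiplies the area by 4² = 16 (so the new area is 2752) and multiplies the boundary lattice-point count by 4, giving 40.
By Pick's theorem, the interior count of the dilated polygon is 2752 − 40/2 + 1 = 2733.

2733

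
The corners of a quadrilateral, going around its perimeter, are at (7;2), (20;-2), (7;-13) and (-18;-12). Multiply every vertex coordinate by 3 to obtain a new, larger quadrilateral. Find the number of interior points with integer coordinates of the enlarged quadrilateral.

Using the shoelace formula, 2A = |(7·(-2) − 20·2) + (20·(-13) − 7·(-2)) + (7·(-12) − (-18)·(-13)) + ((-18)·2 − 7·(-12))| = 570, so the area is 285.
Summing gcd(|Δx|,|Δy|) over the edges gives the boundary count: gcd(13,4) + gcd(13,11) + gcd(25,1) + gcd(25,14) = 1+1+1+1 = 4.
Scaling by 3 multiplies the area by 3² = 9 (so the new area is 2565) and multiplies the boundary lattice-point count by 3, giving 12.
By Pick's theorem, the interior count of the dilated polygon is 2565 − 12/2 + 1 = 2560.

2560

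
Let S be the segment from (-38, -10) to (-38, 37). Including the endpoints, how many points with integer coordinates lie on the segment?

48

The number of lattice points on a segment between lattice points is gcd(|Δx|,|Δy|) + 1 = gcd(0,47) + 1 = 47 + 1 = 48.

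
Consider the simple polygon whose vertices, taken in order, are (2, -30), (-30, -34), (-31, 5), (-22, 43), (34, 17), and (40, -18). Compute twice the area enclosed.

7687

By the shoelace formula, twice the signed area is |[2·(-34) − (-30)·(-30)] + [(-30)·5 − (-31)·(-34)] + [(-31)·43 − (-22)·5] + [(-22)·17 − 34·43] + [34·(-18) − 40·17] + [40·(-30) − 2·(-18)]| = 7687, so the area is 7687/2.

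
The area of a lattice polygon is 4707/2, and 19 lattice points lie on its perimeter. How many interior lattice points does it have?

Pick's theorem A = I + B/2 − 1 rearranges to I = A − B/2 + 1 = 4707/2 − 19/2 + 1 = 2345.

2345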